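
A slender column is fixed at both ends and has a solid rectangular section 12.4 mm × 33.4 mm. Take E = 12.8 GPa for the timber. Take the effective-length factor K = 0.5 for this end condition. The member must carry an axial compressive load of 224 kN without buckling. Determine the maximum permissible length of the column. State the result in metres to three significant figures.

L_max ≈ 0.109 m

Buckling occurs about the weak axis: I_min = h·b³/12 with b = 12.4 mm (the shorter side).
I_min = 33.4×12.4³/12 = 5.307×10^3 mm⁴
I = 5.307×10^-9 m⁴
At the buckling limit P_cr = P = 2.240×10^5 N
From P_cr = π²EI/(K·L)²:  L = (1/K)·√(π²EI/P_cr) = (1/0.5)·√(π²×1.28×10^10×5.307×10^-9/2.240×10^5)
L = 0.109 m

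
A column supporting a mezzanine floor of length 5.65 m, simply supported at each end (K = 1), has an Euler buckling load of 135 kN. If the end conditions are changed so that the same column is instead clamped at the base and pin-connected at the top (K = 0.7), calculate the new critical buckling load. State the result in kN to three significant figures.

P_cr ∝ 1/K², so P_cr,new = P_cr,old × (K_old/K_new)² = 135 × (1/0.7)²
= 135 × 2.041 = 276 kN

P_cr ≈ 276 kN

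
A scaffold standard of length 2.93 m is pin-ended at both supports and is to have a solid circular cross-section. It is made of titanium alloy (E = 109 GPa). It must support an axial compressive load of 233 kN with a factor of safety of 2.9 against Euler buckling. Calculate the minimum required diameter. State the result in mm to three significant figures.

d ≈ 102 mm

Required P_cr = n·P = 2.9 × 233 = 675.7 kN
L_e = K·L = 1 × 2.93 = 2.930 m
Required I = P_cr·L_e²/(π²E) = 6.757×10^5 × 2.930² / (π² × 1.09×10^11) = 5.392×10^-6 m⁴
I_req = 5.392×10^6 mm⁴
Solid circle: I = πd⁴/64  ⇒  d = (64I/π)^(1/4) = (64×5.392×10^6/π)^(1/4) = 102 mm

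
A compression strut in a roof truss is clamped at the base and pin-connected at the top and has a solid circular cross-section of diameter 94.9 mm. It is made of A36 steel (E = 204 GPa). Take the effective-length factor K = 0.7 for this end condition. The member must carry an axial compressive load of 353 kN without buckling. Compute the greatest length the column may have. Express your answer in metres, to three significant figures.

L_max ≈ 6.81 m

I = πd⁴/64 = π×94.9⁴/64 = 3.981×10^6 mm⁴
I = 3.981×10^-6 m⁴
At the buckling limit P_cr = P = 3.530×10^5 N
From P_cr = π²EI/(K·L)²:  L = (1/K)·√(π²EI/P_cr) = (1/0.7)·√(π²×2.04×10^11×3.981×10^-6/3.530×10^5)
L = 6.81 m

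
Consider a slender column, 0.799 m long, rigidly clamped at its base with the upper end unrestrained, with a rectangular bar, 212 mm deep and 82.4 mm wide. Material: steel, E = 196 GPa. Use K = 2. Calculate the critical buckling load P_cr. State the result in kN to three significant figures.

Buckling occurs about the weak axis: I_min = h·b³/12 with b = 82.4 mm (the shorter side).
I_min = 212×82.4³/12 = 9.884×10^6 mm⁴
I = 9.884×10^6 mm⁴ = 9.884×10^-6 m⁴
Effective length L_e = K·L = 2 × 0.799 = 1.598 m
P_cr = π²EI / L_e² = π² × 196×10⁹ × 9.884×10^-6 / 1.598² = 7.488×10^6 N

P_cr ≈ 7490 kN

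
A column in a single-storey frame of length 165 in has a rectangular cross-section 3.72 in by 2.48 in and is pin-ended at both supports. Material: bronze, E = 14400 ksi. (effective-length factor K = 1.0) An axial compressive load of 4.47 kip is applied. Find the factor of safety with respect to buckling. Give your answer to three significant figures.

Buckling occurs about the weak axis: I_min = h·b³/12 with b = 2.48 in (the shorter side).
I_min = 3.72×2.48³/12 = 4.728 in⁴
Effective length L_e = K·L = 1 × 165 = 165.0 in
P_cr = π²EI / L_e² = π² × 14400×10³ × 4.728 / 165.0² = 2.468×10^4 lb
Factor of safety n = P_cr / P = 24.684 / 4.47 = 5.52

n ≈ 5.52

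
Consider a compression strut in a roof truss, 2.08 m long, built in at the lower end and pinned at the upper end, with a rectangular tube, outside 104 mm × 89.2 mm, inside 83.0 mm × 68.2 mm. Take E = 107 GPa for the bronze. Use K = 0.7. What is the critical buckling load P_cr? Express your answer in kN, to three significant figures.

P_cr ≈ 1970 kN

Weak-axis I_min = (h_o·b_o³ − h_i·b_i³)/12 with b_o = 89.2, b_i = 68.20 mm (shorter outer/inner sides).
I_min = (104×89.2³ − 83.00×68.20³)/12 = 3.957×10^6 mm⁴
I = 3.957×10^6 mm⁴ = 3.957×10^-6 m⁴
Effective length L_e = K·L = 0.7 × 2.08 = 1.456 m
P_cr = π²EI / L_e² = π² × 107×10⁹ × 3.957×10^-6 / 1.456² = 1.971×10^6 N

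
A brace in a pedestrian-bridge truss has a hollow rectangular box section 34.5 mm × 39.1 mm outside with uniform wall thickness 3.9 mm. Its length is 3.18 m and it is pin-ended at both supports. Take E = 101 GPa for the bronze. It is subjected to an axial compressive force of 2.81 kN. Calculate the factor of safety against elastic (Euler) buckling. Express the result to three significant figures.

n ≈ 2.95

Inner dimensions: h_i = 39.1 − 2×3.9 = 31.30 mm, b_i = 34.5 − 2×3.9 = 26.70 mm
Weak-axis I_min = (h_o·b_o³ − h_i·b_i³)/12 with b_o = 34.5, b_i = 26.70 mm (shorter outer/inner sides).
I_min = (39.1×34.5³ − 31.30×26.70³)/12 = 8.415×10^4 mm⁴
I = 8.415×10^4 mm⁴ = 8.415×10^-8 m⁴
Effective length L_e = K·L = 1 × 3.18 = 3.180 m
P_cr = π²EI / L_e² = π² × 101×10⁹ × 8.415×10^-8 / 3.180² = 8.295×10^3 N
Factor of safety n = P_cr / P = 8.2952 / 2.81 = 2.95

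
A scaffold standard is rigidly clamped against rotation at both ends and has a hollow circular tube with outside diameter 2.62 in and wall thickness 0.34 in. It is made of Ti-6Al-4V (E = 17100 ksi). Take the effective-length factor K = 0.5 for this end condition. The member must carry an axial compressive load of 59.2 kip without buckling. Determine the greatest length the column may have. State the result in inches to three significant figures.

L_max ≈ 136 in

Inner diameter d_i = 2.62 − 2×0.34 = 1.940 in
I = π(d_o⁴ − d_i⁴)/64 = π(2.62⁴ − 1.940⁴)/64 = 1.618 in⁴
At the buckling limit P_cr = P = 5.920×10^4 lb
From P_cr = π²EI/(K·L)²:  L = (1/K)·√(π²EI/P_cr) = (1/0.5)·√(π²×1.71×10^7×1.618/5.920×10^4)
L = 136 in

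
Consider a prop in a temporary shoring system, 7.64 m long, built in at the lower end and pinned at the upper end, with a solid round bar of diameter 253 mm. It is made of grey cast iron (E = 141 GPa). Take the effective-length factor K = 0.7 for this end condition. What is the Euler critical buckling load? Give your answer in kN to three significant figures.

P_cr ≈ 9790 kN

I = πd⁴/64 = π×253⁴/64 = 2.011×10^8 mm⁴
I = 2.011×10^8 mm⁴ = 2.011×10^-4 m⁴
Effective length L_e = K·L = 0.7 × 7.64 = 5.348 m
P_cr = π²EI / L_e² = π² × 141×10⁹ × 2.011×10^-4 / 5.348² = 9.786×10^6 N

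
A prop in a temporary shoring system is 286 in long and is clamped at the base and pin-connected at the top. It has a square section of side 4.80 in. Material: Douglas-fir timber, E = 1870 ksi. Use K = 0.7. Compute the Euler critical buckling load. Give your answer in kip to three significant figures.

P_cr ≈ 20.4 kip

I = a⁴/12 = 4.80⁴/12 = 44.24 in⁴
Effective length L_e = K·L = 0.7 × 286 = 200.2 in
P_cr = π²EI / L_e² = π² × 1870×10³ × 44.24 / 200.2² = 2.037×10^4 lb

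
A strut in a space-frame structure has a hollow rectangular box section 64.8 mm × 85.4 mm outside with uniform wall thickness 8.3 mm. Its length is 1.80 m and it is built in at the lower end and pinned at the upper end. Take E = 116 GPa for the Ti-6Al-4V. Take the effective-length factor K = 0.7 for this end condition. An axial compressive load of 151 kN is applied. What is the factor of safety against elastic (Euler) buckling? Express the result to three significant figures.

n ≈ 6.18

Inner dimensions: h_i = 85.4 − 2×8.3 = 68.80 mm, b_i = 64.8 − 2×8.3 = 48.20 mm
Weak-axis I_min = (h_o·b_o³ − h_i·b_i³)/12 with b_o = 64.8, b_i = 48.20 mm (shorter outer/inner sides).
I_min = (85.4×64.8³ − 68.80×48.20³)/12 = 1.294×10^6 mm⁴
I = 1.294×10^6 mm⁴ = 1.294×10^-6 m⁴
Effective length L_e = K·L = 0.7 × 1.80 = 1.260 m
P_cr = π²EI / L_e² = π² × 116×10⁹ × 1.294×10^-6 / 1.260² = 9.334×10^5 N
Factor of safety n = P_cr / P = 933.44 / 151 = 6.18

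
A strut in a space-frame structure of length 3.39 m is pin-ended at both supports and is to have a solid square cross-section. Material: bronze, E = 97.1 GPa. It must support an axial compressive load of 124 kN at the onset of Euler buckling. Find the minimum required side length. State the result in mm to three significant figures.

a ≈ 65.0 mm

L_e = K·L = 1 × 3.39 = 3.390 m
Required I = P_cr·L_e²/(π²E) = 1.240×10^5 × 3.390² / (π² × 9.71×10^10) = 1.487×10^-6 m⁴
I_req = 1.487×10^6 mm⁴
Solid square: I = a⁴/12  ⇒  a = (12I)^(1/4) = (12×1.487×10^6)^(1/4) = 65.0 mm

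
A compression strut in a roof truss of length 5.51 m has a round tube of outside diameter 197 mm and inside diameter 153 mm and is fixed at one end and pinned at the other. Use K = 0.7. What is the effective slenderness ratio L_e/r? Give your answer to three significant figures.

d_o = 197 mm, d_i = 153 mm
I = π(d_o⁴ − d_i⁴)/64 = π(197⁴ − 153.0⁴)/64 = 4.703×10^7 mm⁴
A = 1.210×10^4 mm²;  r_min = √(I/A) = √(4.703×10^7/1.210×10^4) = 62.36 mm
L_e = K·L = 0.7 × 5.51 m = 3.857 m = 3857.0 mm
λ = L_e / r_min = 3857.0 / 62.36 = 61.9

λ ≈ 61.9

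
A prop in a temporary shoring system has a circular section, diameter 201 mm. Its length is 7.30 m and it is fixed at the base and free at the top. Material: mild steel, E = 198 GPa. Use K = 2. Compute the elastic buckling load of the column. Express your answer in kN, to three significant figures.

I = πd⁴/64 = π×201⁴/64 = 8.012×10^7 mm⁴
I = 8.012×10^7 mm⁴ = 8.012×10^-5 m⁴
Effective length L_e = K·L = 2 × 7.30 = 14.60 m
P_cr = π²EI / L_e² = π² × 198×10⁹ × 8.012×10^-5 / 14.60² = 7.345×10^5 N

P_cr ≈ 735 kN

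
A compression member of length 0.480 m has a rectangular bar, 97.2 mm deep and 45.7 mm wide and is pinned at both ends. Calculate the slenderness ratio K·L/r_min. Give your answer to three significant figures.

Buckling occurs about the weak axis: I_min = h·b³/12 with b = 45.7 mm (the shorter side).
I_min = 97.2×45.7³/12 = 7.731×10^5 mm⁴
A = 4.442×10^3 mm²;  r_min = √(I/A) = √(7.731×10^5/4.442×10^3) = 13.19 mm
L_e = K·L = 1 × 0.480 m = 0.4800 m = 480.00 mm
λ = L_e / r_min = 480.00 / 13.19 = 36.4

λ ≈ 36.4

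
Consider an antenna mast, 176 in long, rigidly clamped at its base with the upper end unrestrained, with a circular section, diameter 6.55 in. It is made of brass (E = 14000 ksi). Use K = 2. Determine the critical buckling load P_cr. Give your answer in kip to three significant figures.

P_cr ≈ 101 kip

I = πd⁴/64 = π×6.55⁴/64 = 90.35 in⁴
Effective length L_e = K·L = 2 × 176 = 352.0 in
P_cr = π²EI / L_e² = π² × 14000×10³ × 90.35 / 352.0² = 1.008×10^5 lb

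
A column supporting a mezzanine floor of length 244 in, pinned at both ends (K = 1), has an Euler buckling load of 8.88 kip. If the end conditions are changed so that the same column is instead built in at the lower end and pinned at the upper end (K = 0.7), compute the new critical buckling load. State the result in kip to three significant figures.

P_cr ≈ 18.1 kip

P_cr ∝ 1/K², so P_cr,new = P_cr,old × (K_old/K_new)² = 8.88 × (1/0.7)²
= 8.88 × 2.041 = 18.1 kip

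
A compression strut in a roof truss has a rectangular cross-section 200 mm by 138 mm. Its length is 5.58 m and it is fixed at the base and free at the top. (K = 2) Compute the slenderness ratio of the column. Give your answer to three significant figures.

For a rectangle r_min = b/√12 = 138/√12 = 39.84 mm
L_e = K·L = 2 × 5.58 m = 11.16 m = 11160 mm
λ = L_e / r_min = 11160 / 39.84 = 280

λ ≈ 280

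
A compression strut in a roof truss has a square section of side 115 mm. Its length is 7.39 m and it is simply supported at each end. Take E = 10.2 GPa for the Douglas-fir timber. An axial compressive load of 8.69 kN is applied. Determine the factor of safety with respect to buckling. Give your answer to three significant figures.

n ≈ 3.09

I = a⁴/12 = 115⁴/12 = 1.458×10^7 mm⁴
I = 1.458×10^7 mm⁴ = 1.458×10^-5 m⁴
Effective length L_e = K·L = 1 × 7.39 = 7.390 m
P_cr = π²EI / L_e² = π² × 10.2×10⁹ × 1.458×10^-5 / 7.390² = 2.687×10^4 N
Factor of safety n = P_cr / P = 26.867 / 8.69 = 3.09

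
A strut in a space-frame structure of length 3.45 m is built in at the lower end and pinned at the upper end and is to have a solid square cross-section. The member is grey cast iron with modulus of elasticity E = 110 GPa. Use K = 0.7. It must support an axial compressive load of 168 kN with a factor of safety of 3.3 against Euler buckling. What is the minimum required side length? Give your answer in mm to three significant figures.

a ≈ 77.3 mm

Required P_cr = n·P = 3.3 × 168 = 554.4 kN
L_e = K·L = 0.7 × 3.45 = 2.415 m
Required I = P_cr·L_e²/(π²E) = 5.544×10^5 × 2.415² / (π² × 1.10×10^11) = 2.978×10^-6 m⁴
I_req = 2.978×10^6 mm⁴
Solid square: I = a⁴/12  ⇒  a = (12I)^(1/4) = (12×2.978×10^6)^(1/4) = 77.3 mm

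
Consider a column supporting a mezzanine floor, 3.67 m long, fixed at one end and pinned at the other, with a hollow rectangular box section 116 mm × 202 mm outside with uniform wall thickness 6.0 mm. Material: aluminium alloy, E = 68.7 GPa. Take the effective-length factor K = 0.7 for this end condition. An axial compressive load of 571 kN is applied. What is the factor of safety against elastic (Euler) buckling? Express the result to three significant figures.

Inner dimensions: h_i = 202 − 2×6.0 = 190.0 mm, b_i = 116 − 2×6.0 = 104.0 mm
Weak-axis I_min = (h_o·b_o³ − h_i·b_i³)/12 with b_o = 116, b_i = 104.0 mm (shorter outer/inner sides).
I_min = (202×116³ − 190.0×104.0³)/12 = 8.465×10^6 mm⁴
I = 8.465×10^6 mm⁴ = 8.465×10^-6 m⁴
Effective length L_e = K·L = 0.7 × 3.67 = 2.569 m
P_cr = π²EI / L_e² = π² × 68.7×10⁹ × 8.465×10^-6 / 2.569² = 8.696×10^5 N
Factor of safety n = P_cr / P = 869.64 / 571 = 1.52

n ≈ 1.52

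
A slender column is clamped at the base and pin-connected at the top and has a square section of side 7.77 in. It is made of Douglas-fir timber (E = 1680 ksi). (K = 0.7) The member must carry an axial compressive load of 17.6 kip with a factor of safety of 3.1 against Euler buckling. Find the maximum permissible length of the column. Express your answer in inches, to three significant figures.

L_max ≈ 434 in

I = a⁴/12 = 7.77⁴/12 = 303.7 in⁴
Required critical load P_cr = n·P = 3.1 × 17.6 = 54.56 kip = 5.456×10^4 lb
From P_cr = π²EI/(K·L)²:  L = (1/K)·√(π²EI/P_cr) = (1/0.7)·√(π²×1.68×10^6×303.7/5.456×10^4)
L = 434 in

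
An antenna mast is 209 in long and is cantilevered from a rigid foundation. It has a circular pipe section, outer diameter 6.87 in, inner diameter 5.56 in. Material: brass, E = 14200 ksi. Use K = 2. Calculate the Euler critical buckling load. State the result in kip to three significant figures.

P_cr ≈ 50.1 kip

d_o = 6.87 in, d_i = 5.56 in
I = π(d_o⁴ − d_i⁴)/64 = π(6.87⁴ − 5.560⁴)/64 = 62.43 in⁴
Effective length L_e = K·L = 2 × 209 = 418.0 in
P_cr = π²EI / L_e² = π² × 14200×10³ × 62.43 / 418.0² = 5.008×10^4 lb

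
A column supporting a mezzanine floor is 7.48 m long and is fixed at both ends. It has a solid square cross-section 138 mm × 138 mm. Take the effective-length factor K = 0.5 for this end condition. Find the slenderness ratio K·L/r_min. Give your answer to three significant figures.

I = a⁴/12 = 138⁴/12 = 3.022×10^7 mm⁴
A = 1.904×10^4 mm²;  r_min = √(I/A) = √(3.022×10^7/1.904×10^4) = 39.84 mm
L_e = K·L = 0.5 × 7.48 m = 3.740 m = 3740.0 mm
λ = L_e / r_min = 3740.0 / 39.84 = 93.9

λ ≈ 93.9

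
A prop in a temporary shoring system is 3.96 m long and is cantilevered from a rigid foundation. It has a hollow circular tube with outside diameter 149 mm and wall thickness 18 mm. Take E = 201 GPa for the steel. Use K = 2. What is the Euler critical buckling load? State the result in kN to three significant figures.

P_cr ≈ 512 kN

Inner diameter d_i = 149 − 2×18 = 113.0 mm
I = π(d_o⁴ − d_i⁴)/64 = π(149⁴ − 113.0⁴)/64 = 1.619×10^7 mm⁴
I = 1.619×10^7 mm⁴ = 1.619×10^-5 m⁴
Effective length L_e = K·L = 2 × 3.96 = 7.920 m
P_cr = π²EI / L_e² = π² × 201×10⁹ × 1.619×10^-5 / 7.920² = 5.121×10^5 N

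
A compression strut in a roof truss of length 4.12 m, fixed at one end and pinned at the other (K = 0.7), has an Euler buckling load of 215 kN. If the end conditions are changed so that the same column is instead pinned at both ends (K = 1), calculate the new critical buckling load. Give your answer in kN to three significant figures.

P_cr ≈ 105 kN

P_cr ∝ 1/K², so P_cr,new = P_cr,old × (K_old/K_new)² = 215 × (0.7/1)²
= 215 × 0.4900 = 105 kN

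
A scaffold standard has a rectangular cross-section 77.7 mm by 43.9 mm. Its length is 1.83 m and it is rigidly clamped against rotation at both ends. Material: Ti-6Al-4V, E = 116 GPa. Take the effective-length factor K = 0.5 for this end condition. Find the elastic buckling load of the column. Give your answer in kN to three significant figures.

Buckling occurs about the weak axis: I_min = h·b³/12 with b = 43.9 mm (the shorter side).
I_min = 77.7×43.9³/12 = 5.478×10^5 mm⁴
I = 5.478×10^5 mm⁴ = 5.478×10^-7 m⁴
Effective length L_e = K·L = 0.5 × 1.83 = 0.9150 m
P_cr = π²EI / L_e² = π² × 116×10⁹ × 5.478×10^-7 / 0.9150² = 7.491×10^5 N

P_cr ≈ 749 kN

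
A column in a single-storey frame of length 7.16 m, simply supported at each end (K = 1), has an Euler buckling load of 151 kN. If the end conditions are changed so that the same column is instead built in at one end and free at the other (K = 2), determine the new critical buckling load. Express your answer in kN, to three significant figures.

P_cr ∝ 1/K², so P_cr,new = P_cr,old × (K_old/K_new)² = 151 × (1/2)²
= 151 × 0.2500 = 37.8 kN

P_cr ≈ 37.8 kN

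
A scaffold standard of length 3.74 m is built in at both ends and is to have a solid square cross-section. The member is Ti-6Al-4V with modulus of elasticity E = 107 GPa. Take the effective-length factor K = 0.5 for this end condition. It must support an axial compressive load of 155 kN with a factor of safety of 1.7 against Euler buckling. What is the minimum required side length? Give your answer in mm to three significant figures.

a ≈ 56.9 mm

Required P_cr = n·P = 1.7 × 155 = 263.5 kN
L_e = K·L = 0.5 × 3.74 = 1.870 m
Required I = P_cr·L_e²/(π²E) = 2.635×10^5 × 1.870² / (π² × 1.07×10^11) = 8.725×10^-7 m⁴
I_req = 8.725×10^5 mm⁴
Solid square: I = a⁴/12  ⇒  a = (12I)^(1/4) = (12×8.725×10^5)^(1/4) = 56.9 mm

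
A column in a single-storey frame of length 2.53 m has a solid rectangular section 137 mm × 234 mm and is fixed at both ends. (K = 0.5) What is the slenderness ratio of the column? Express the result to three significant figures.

λ ≈ 32.0

For a rectangle r_min = b/√12 = 137/√12 = 39.55 mm
L_e = K·L = 0.5 × 2.53 m = 1.265 m = 1265.0 mm
λ = L_e / r_min = 1265.0 / 39.55 = 32.0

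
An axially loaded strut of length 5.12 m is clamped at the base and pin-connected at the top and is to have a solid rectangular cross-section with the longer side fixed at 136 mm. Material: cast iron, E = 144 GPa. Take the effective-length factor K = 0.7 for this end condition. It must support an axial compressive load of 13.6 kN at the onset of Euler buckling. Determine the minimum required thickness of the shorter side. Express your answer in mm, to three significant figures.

L_e = K·L = 0.7 × 5.12 = 3.584 m
Required I = P_cr·L_e²/(π²E) = 1.360×10^4 × 3.584² / (π² × 1.44×10^11) = 1.229×10^-7 m⁴
I_req = 1.229×10^5 mm⁴
Rectangle, weak axis: I_min = h·b³/12 with h = 136 mm fixed  ⇒  b = (12I/h)^(1/3) = 22.1 mm

b ≈ 22.1 mm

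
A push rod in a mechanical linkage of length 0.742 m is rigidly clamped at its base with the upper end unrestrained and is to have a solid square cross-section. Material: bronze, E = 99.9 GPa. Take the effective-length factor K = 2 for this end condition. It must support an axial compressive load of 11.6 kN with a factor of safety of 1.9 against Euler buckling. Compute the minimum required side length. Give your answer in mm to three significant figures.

a ≈ 27.7 mm

Required P_cr = n·P = 1.9 × 11.6 = 22.04 kN
L_e = K·L = 2 × 0.742 = 1.484 m
Required I = P_cr·L_e²/(π²E) = 2.204×10^4 × 1.484² / (π² × 9.99×10^10) = 4.923×10^-8 m⁴
I_req = 4.923×10^4 mm⁴
Solid square: I = a⁴/12  ⇒  a = (12I)^(1/4) = (12×4.923×10^4)^(1/4) = 27.7 mm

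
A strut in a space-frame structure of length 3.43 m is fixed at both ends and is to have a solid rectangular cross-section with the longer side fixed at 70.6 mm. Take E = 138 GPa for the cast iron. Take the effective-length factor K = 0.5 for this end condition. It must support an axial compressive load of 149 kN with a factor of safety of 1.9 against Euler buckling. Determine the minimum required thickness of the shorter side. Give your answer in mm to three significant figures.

b ≈ 47.0 mm

Required P_cr = n·P = 1.9 × 149 = 283.1 kN
L_e = K·L = 0.5 × 3.43 = 1.715 m
Required I = P_cr·L_e²/(π²E) = 2.831×10^5 × 1.715² / (π² × 1.38×10^11) = 6.113×10^-7 m⁴
I_req = 6.113×10^5 mm⁴
Rectangle, weak axis: I_min = h·b³/12 with h = 70.6 mm fixed  ⇒  b = (12I/h)^(1/3) = 47.0 mm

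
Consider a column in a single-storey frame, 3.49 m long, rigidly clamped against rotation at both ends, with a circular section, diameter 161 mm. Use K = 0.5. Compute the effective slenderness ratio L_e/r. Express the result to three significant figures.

λ ≈ 43.4

I = πd⁴/64 = π×161⁴/64 = 3.298×10^7 mm⁴
A = 2.036×10^4 mm²;  r_min = √(I/A) = √(3.298×10^7/2.036×10^4) = 40.25 mm
L_e = K·L = 0.5 × 3.49 m = 1.745 m = 1745.0 mm
λ = L_e / r_min = 1745.0 / 40.25 = 43.4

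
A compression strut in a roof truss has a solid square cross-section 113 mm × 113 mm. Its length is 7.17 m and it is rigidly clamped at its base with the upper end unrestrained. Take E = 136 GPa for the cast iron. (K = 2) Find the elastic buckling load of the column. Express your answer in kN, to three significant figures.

I = a⁴/12 = 113⁴/12 = 1.359×10^7 mm⁴
I = 1.359×10^7 mm⁴ = 1.359×10^-5 m⁴
Effective length L_e = K·L = 2 × 7.17 = 14.34 m
P_cr = π²EI / L_e² = π² × 136×10⁹ × 1.359×10^-5 / 14.34² = 8.869×10^4 N

P_cr ≈ 88.7 kN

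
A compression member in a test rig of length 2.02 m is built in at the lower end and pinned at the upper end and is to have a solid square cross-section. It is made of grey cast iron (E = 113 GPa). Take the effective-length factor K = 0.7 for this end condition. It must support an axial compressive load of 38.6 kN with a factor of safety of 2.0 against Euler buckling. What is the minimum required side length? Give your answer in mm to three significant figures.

Required P_cr = n·P = 2.0 × 38.6 = 77.20 kN
L_e = K·L = 0.7 × 2.02 = 1.414 m
Required I = P_cr·L_e²/(π²E) = 7.720×10^4 × 1.414² / (π² × 1.13×10^11) = 1.384×10^-7 m⁴
I_req = 1.384×10^5 mm⁴
Solid square: I = a⁴/12  ⇒  a = (12I)^(1/4) = (12×1.384×10^5)^(1/4) = 35.9 mm

a ≈ 35.9 mm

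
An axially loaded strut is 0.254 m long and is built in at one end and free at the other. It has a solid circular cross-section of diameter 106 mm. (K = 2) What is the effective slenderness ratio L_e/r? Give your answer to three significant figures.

For a solid circle r = d/4 = 106/4 = 26.50 mm
L_e = K·L = 2 × 0.254 m = 0.5080 m = 508.00 mm
λ = L_e / r_min = 508.00 / 26.50 = 19.2

λ ≈ 19.2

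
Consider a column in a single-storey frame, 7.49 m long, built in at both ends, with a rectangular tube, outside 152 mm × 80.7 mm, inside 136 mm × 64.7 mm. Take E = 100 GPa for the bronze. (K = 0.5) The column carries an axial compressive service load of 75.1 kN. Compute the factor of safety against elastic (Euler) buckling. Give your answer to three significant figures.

Weak-axis I_min = (h_o·b_o³ − h_i·b_i³)/12 with b_o = 80.7, b_i = 64.70 mm (shorter outer/inner sides).
I_min = (152×80.7³ − 136.0×64.70³)/12 = 3.588×10^6 mm⁴
I = 3.588×10^6 mm⁴ = 3.588×10^-6 m⁴
Effective length L_e = K·L = 0.5 × 7.49 = 3.745 m
P_cr = π²EI / L_e² = π² × 100×10⁹ × 3.588×10^-6 / 3.745² = 2.525×10^5 N
Factor of safety n = P_cr / P = 252.46 / 75.1 = 3.36

n ≈ 3.36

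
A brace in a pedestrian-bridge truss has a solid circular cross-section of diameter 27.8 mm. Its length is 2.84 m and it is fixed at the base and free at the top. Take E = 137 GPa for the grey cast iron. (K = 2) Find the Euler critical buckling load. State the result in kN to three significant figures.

I = πd⁴/64 = π×27.8⁴/64 = 2.932×10^4 mm⁴
I = 2.932×10^4 mm⁴ = 2.932×10^-8 m⁴
Effective length L_e = K·L = 2 × 2.84 = 5.680 m
P_cr = π²EI / L_e² = π² × 137×10⁹ × 2.932×10^-8 / 5.680² = 1.229×10^3 N

P_cr ≈ 1.23 kN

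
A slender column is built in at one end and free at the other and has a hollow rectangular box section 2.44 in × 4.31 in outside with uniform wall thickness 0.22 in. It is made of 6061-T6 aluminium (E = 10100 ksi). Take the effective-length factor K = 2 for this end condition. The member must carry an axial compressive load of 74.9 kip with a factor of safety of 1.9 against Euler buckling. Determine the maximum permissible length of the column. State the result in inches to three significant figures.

L_max ≈ 21.5 in

Inner dimensions: h_i = 4.31 − 2×0.22 = 3.870 in, b_i = 2.44 − 2×0.22 = 2.000 in
Weak-axis I_min = (h_o·b_o³ − h_i·b_i³)/12 with b_o = 2.44, b_i = 2.000 in (shorter outer/inner sides).
I_min = (4.31×2.44³ − 3.870×2.000³)/12 = 2.638 in⁴
Required critical load P_cr = n·P = 1.9 × 74.9 = 142.3 kip = 1.423×10^5 lb
From P_cr = π²EI/(K·L)²:  L = (1/K)·√(π²EI/P_cr) = (1/2)·√(π²×1.01×10^7×2.638/1.423×10^5)
L = 21.5 in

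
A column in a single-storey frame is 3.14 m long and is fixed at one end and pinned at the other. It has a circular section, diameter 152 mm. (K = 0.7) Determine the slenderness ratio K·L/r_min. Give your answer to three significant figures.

I = πd⁴/64 = π×152⁴/64 = 2.620×10^7 mm⁴
A = 1.815×10^4 mm²;  r_min = √(I/A) = √(2.620×10^7/1.815×10^4) = 38.00 mm
L_e = K·L = 0.7 × 3.14 m = 2.198 m = 2198.0 mm
λ = L_e / r_min = 2198.0 / 38.00 = 57.8

λ ≈ 57.8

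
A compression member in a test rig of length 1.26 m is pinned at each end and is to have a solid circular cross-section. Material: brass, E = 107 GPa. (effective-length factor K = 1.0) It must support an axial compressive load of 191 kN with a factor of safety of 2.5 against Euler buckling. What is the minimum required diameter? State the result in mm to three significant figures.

d ≈ 61.8 mm

Required P_cr = n·P = 2.5 × 191 = 477.5 kN
L_e = K·L = 1 × 1.26 = 1.260 m
Required I = P_cr·L_e²/(π²E) = 4.775×10^5 × 1.260² / (π² × 1.07×10^11) = 7.178×10^-7 m⁴
I_req = 7.178×10^5 mm⁴
Solid circle: I = πd⁴/64  ⇒  d = (64I/π)^(1/4) = (64×7.178×10^5/π)^(1/4) = 61.8 mm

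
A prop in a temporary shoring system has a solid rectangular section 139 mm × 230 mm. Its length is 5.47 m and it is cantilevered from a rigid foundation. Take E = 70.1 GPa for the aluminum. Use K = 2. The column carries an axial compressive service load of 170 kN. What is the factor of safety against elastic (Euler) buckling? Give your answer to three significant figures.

n ≈ 1.75

Buckling occurs about the weak axis: I_min = h·b³/12 with b = 139 mm (the shorter side).
I_min = 230×139³/12 = 5.147×10^7 mm⁴
I = 5.147×10^7 mm⁴ = 5.147×10^-5 m⁴
Effective length L_e = K·L = 2 × 5.47 = 10.94 m
P_cr = π²EI / L_e² = π² × 70.1×10⁹ × 5.147×10^-5 / 10.94² = 2.976×10^5 N
Factor of safety n = P_cr / P = 297.56 / 170 = 1.75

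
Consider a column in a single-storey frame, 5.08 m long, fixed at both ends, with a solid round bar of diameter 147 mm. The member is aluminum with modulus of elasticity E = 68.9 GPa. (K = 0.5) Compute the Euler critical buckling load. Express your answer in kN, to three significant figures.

P_cr ≈ 2420 kN

I = πd⁴/64 = π×147⁴/64 = 2.292×10^7 mm⁴
I = 2.292×10^7 mm⁴ = 2.292×10^-5 m⁴
Effective length L_e = K·L = 0.5 × 5.08 = 2.540 m
P_cr = π²EI / L_e² = π² × 68.9×10⁹ × 2.292×10^-5 / 2.540² = 2.416×10^6 N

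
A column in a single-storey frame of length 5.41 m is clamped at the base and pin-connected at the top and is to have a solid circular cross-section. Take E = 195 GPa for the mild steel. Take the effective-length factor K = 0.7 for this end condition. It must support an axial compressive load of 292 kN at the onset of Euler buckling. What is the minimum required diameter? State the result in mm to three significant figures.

d ≈ 81.6 mm

L_e = K·L = 0.7 × 5.41 = 3.787 m
Required I = P_cr·L_e²/(π²E) = 2.920×10^5 × 3.787² / (π² × 1.95×10^11) = 2.176×10^-6 m⁴
I_req = 2.176×10^6 mm⁴
Solid circle: I = πd⁴/64  ⇒  d = (64I/π)^(1/4) = (64×2.176×10^6/π)^(1/4) = 81.6 mm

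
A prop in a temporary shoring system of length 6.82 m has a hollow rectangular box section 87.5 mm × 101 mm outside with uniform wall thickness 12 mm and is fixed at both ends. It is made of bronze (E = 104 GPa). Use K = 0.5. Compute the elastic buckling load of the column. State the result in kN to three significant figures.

P_cr ≈ 353 kN

Inner dimensions: h_i = 101 − 2×12 = 77.00 mm, b_i = 87.5 − 2×12 = 63.50 mm
Weak-axis I_min = (h_o·b_o³ − h_i·b_i³)/12 with b_o = 87.5, b_i = 63.50 mm (shorter outer/inner sides).
I_min = (101×87.5³ − 77.00×63.50³)/12 = 3.996×10^6 mm⁴
I = 3.996×10^6 mm⁴ = 3.996×10^-6 m⁴
Effective length L_e = K·L = 0.5 × 6.82 = 3.410 m
P_cr = π²EI / L_e² = π² × 104×10⁹ × 3.996×10^-6 / 3.410² = 3.527×10^5 N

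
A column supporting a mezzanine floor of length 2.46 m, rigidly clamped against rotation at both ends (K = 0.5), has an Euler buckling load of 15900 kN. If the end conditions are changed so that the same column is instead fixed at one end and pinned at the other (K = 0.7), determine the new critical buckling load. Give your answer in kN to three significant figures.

P_cr ≈ 8110 kN

P_cr ∝ 1/K², so P_cr,new = P_cr,old × (K_old/K_new)² = 15900 × (0.5/0.7)²
= 15900 × 0.5102 = 8110 kN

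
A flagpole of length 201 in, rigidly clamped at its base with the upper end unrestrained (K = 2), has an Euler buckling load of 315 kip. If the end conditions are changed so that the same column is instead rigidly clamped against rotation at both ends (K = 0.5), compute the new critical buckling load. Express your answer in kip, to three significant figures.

P_cr ≈ 5040 kip

P_cr ∝ 1/K², so P_cr,new = P_cr,old × (K_old/K_new)² = 315 × (2/0.5)²
= 315 × 16.00 = 5040 kip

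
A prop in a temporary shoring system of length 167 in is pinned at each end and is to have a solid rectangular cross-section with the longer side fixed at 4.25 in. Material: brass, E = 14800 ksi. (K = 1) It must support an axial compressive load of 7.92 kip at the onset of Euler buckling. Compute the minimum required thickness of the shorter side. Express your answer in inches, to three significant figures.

L_e = K·L = 1 × 167 = 167.0 in
Required I = P_cr·L_e²/(π²E) = 7.920×10^3 × 167.0² / (π² × 1.48×10^7) = 1.512 in⁴
Rectangle, weak axis: I_min = h·b³/12 with h = 4.25 in fixed  ⇒  b = (12I/h)^(1/3) = 1.62 in

b ≈ 1.62 in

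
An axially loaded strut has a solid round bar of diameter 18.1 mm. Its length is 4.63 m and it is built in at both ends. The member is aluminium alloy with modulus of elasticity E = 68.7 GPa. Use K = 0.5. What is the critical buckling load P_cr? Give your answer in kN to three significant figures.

P_cr ≈ 0.667 kN

I = πd⁴/64 = π×18.1⁴/64 = 5.268×10^3 mm⁴
I = 5.268×10^3 mm⁴ = 5.268×10^-9 m⁴
Effective length L_e = K·L = 0.5 × 4.63 = 2.315 m
P_cr = π²EI / L_e² = π² × 68.7×10⁹ × 5.268×10^-9 / 2.315² = 666.6 N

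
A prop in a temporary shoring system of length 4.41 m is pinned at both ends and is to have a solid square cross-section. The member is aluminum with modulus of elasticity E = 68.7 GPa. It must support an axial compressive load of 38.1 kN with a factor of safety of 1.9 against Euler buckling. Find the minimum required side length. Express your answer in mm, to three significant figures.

Required P_cr = n·P = 1.9 × 38.1 = 72.39 kN
L_e = K·L = 1 × 4.41 = 4.410 m
Required I = P_cr·L_e²/(π²E) = 7.239×10^4 × 4.410² / (π² × 6.87×10^10) = 2.076×10^-6 m⁴
I_req = 2.076×10^6 mm⁴
Solid square: I = a⁴/12  ⇒  a = (12I)^(1/4) = (12×2.076×10^6)^(1/4) = 70.7 mm

a ≈ 70.7 mm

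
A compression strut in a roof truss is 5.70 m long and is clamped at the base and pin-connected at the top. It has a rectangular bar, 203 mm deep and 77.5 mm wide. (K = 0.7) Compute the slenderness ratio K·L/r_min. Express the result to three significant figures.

λ ≈ 178

For a rectangle r_min = b/√12 = 77.5/√12 = 22.37 mm
L_e = K·L = 0.7 × 5.70 m = 3.990 m = 3990.0 mm
λ = L_e / r_min = 3990.0 / 22.37 = 178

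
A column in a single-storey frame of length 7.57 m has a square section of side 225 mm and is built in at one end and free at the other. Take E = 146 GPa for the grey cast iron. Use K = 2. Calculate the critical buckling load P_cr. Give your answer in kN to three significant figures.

P_cr ≈ 1340 kN

I = a⁴/12 = 225⁴/12 = 2.136×10^8 mm⁴
I = 2.136×10^8 mm⁴ = 2.136×10^-4 m⁴
Effective length L_e = K·L = 2 × 7.57 = 15.14 m
P_cr = π²EI / L_e² = π² × 146×10⁹ × 2.136×10^-4 / 15.14² = 1.343×10^6 N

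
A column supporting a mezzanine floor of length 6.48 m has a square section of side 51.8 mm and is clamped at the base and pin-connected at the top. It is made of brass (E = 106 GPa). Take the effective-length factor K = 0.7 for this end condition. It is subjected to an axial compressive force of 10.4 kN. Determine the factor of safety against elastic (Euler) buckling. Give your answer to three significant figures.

n ≈ 2.93

I = a⁴/12 = 51.8⁴/12 = 6.000×10^5 mm⁴
I = 6.000×10^5 mm⁴ = 6.000×10^-7 m⁴
Effective length L_e = K·L = 0.7 × 6.48 = 4.536 m
P_cr = π²EI / L_e² = π² × 106×10⁹ × 6.000×10^-7 / 4.536² = 3.051×10^4 N
Factor of safety n = P_cr / P = 30.507 / 10.4 = 2.93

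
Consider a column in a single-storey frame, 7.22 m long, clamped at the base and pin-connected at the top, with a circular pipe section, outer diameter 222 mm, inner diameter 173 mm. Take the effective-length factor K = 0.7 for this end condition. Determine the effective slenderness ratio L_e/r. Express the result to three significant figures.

d_o = 222 mm, d_i = 173 mm
I = π(d_o⁴ − d_i⁴)/64 = π(222⁴ − 173.0⁴)/64 = 7.526×10^7 mm⁴
A = 1.520×10^4 mm²;  r_min = √(I/A) = √(7.526×10^7/1.520×10^4) = 70.36 mm
L_e = K·L = 0.7 × 7.22 m = 5.054 m = 5054.0 mm
λ = L_e / r_min = 5054.0 / 70.36 = 71.8

λ ≈ 71.8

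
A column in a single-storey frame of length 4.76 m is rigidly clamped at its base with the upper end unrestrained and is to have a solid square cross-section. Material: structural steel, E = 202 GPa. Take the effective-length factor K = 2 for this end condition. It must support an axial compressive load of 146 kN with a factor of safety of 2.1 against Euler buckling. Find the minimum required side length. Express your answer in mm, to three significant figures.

Required P_cr = n·P = 2.1 × 146 = 306.6 kN
L_e = K·L = 2 × 4.76 = 9.520 m
Required I = P_cr·L_e²/(π²E) = 3.066×10^5 × 9.520² / (π² × 2.02×10^11) = 1.394×10^-5 m⁴
I_req = 1.394×10^7 mm⁴
Solid square: I = a⁴/12  ⇒  a = (12I)^(1/4) = (12×1.394×10^7)^(1/4) = 114 mm

a ≈ 114 mm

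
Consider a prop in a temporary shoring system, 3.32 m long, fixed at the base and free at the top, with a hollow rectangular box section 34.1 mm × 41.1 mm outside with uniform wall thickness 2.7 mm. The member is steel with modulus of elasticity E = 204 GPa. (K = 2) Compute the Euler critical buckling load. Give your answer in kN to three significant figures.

P_cr ≈ 2.99 kN

Inner dimensions: h_i = 41.1 − 2×2.7 = 35.70 mm, b_i = 34.1 − 2×2.7 = 28.70 mm
Weak-axis I_min = (h_o·b_o³ − h_i·b_i³)/12 with b_o = 34.1, b_i = 28.70 mm (shorter outer/inner sides).
I_min = (41.1×34.1³ − 35.70×28.70³)/12 = 6.548×10^4 mm⁴
I = 6.548×10^4 mm⁴ = 6.548×10^-8 m⁴
Effective length L_e = K·L = 2 × 3.32 = 6.640 m
P_cr = π²EI / L_e² = π² × 204×10⁹ × 6.548×10^-8 / 6.640² = 2.990×10^3 N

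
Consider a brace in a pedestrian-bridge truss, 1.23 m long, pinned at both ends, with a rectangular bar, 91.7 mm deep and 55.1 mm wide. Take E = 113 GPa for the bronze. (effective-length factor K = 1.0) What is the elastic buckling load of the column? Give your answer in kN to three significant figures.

P_cr ≈ 942 kN

Buckling occurs about the weak axis: I_min = h·b³/12 with b = 55.1 mm (the shorter side).
I_min = 91.7×55.1³/12 = 1.278×10^6 mm⁴
I = 1.278×10^6 mm⁴ = 1.278×10^-6 m⁴
Effective length L_e = K·L = 1 × 1.23 = 1.230 m
P_cr = π²EI / L_e² = π² × 113×10⁹ × 1.278×10^-6 / 1.230² = 9.423×10^5 N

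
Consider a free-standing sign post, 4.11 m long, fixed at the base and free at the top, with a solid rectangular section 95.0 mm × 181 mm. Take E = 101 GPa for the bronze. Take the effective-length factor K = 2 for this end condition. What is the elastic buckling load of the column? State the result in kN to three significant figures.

Buckling occurs about the weak axis: I_min = h·b³/12 with b = 95.0 mm (the shorter side).
I_min = 181×95.0³/12 = 1.293×10^7 mm⁴
I = 1.293×10^7 mm⁴ = 1.293×10^-5 m⁴
Effective length L_e = K·L = 2 × 4.11 = 8.220 m
P_cr = π²EI / L_e² = π² × 101×10⁹ × 1.293×10^-5 / 8.220² = 1.908×10^5 N

P_cr ≈ 191 kN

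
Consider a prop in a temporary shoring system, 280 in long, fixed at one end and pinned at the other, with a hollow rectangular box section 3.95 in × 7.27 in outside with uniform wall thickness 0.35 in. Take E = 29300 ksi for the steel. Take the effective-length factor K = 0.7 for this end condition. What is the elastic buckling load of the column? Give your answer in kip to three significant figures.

P_cr ≈ 140 kip

Inner dimensions: h_i = 7.27 − 2×0.35 = 6.570 in, b_i = 3.95 − 2×0.35 = 3.250 in
Weak-axis I_min = (h_o·b_o³ − h_i·b_i³)/12 with b_o = 3.95, b_i = 3.250 in (shorter outer/inner sides).
I_min = (7.27×3.95³ − 6.570×3.250³)/12 = 18.54 in⁴
Effective length L_e = K·L = 0.7 × 280 = 196.0 in
P_cr = π²EI / L_e² = π² × 29300×10³ × 18.54 / 196.0² = 1.396×10^5 lb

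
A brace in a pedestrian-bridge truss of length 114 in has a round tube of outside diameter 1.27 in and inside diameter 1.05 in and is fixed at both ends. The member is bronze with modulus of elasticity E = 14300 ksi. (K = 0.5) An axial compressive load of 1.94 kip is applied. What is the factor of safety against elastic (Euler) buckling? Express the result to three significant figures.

n ≈ 1.52

d_o = 1.27 in, d_i = 1.05 in
I = π(d_o⁴ − d_i⁴)/64 = π(1.27⁴ − 1.050⁴)/64 = 6.803×10^-2 in⁴
Effective length L_e = K·L = 0.5 × 114 = 57.00 in
P_cr = π²EI / L_e² = π² × 14300×10³ × 6.803×10^-2 / 57.00² = 2.955×10^3 lb
Factor of safety n = P_cr / P = 2.9553 / 1.94 = 1.52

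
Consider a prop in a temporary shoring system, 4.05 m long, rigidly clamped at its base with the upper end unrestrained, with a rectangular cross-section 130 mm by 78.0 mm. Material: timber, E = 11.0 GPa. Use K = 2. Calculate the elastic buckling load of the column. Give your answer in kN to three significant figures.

P_cr ≈ 8.51 kN

Buckling occurs about the weak axis: I_min = h·b³/12 with b = 78.0 mm (the shorter side).
I_min = 130×78.0³/12 = 5.141×10^6 mm⁴
I = 5.141×10^6 mm⁴ = 5.141×10^-6 m⁴
Effective length L_e = K·L = 2 × 4.05 = 8.100 m
P_cr = π²EI / L_e² = π² × 11.0×10⁹ × 5.141×10^-6 / 8.100² = 8.507×10^3 N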